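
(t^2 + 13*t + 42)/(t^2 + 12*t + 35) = (t + 6)/(t + 5)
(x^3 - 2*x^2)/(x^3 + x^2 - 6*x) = x/(x + 3)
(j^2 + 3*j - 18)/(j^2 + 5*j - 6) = (j - 3)/(j - 1)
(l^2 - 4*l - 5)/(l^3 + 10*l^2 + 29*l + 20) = (l - 5)/(l^2 + 9*l + 20)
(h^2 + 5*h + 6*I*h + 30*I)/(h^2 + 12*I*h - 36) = (h + 5)/(h + 6*I)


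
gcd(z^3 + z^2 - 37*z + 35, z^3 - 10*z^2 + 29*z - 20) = z^2 - 6*z + 5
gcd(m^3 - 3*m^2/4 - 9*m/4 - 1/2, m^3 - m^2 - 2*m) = m^2 - m - 2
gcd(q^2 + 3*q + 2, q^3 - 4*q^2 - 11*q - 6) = q + 1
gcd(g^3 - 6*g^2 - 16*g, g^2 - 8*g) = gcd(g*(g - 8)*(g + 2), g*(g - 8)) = g^2 - 8*g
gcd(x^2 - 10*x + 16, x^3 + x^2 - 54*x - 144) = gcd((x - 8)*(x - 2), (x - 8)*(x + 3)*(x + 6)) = x - 8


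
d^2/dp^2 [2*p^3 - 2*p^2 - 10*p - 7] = 12*p - 4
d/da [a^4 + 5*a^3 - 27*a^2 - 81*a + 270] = 4*a^3 + 15*a^2 - 54*a - 81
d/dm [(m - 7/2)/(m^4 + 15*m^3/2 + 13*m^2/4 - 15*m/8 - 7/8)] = 4*(-24*m^3 + 4*m^2 + 602*m - 119)/(32*m^7 + 464*m^6 + 1776*m^5 + 552*m^4 - 894*m^3 - 363*m^2 + 112*m + 49)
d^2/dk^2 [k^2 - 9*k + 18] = 2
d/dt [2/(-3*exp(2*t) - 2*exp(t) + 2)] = (12*exp(t) + 4)*exp(t)/(3*exp(2*t) + 2*exp(t) - 2)^2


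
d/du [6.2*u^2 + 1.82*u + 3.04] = 12.4*u + 1.82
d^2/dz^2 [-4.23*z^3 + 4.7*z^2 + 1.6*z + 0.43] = 9.4 - 25.38*z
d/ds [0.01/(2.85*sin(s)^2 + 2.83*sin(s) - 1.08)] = -(0.057*sin(s) + 0.0283)*cos(s)/(2.85*sin(s)^2 + 2.83*sin(s) - 1.08)^2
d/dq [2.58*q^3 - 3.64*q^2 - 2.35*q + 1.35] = 7.74*q^2 - 7.28*q - 2.35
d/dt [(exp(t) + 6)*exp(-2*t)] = (-exp(t) - 12)*exp(-2*t)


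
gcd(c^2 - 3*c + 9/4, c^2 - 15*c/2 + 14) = 1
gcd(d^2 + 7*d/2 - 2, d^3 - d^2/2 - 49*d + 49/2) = d - 1/2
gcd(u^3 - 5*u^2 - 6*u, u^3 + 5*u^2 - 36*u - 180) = u - 6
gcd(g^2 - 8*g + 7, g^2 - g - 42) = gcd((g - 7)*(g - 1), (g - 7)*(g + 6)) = g - 7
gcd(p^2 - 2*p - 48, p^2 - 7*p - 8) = p - 8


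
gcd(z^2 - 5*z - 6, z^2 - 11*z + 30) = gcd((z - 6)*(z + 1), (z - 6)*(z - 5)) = z - 6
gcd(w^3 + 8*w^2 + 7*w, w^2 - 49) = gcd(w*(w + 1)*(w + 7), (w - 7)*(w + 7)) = w + 7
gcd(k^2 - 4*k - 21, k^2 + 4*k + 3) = k + 3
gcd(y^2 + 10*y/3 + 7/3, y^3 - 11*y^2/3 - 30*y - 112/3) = y + 7/3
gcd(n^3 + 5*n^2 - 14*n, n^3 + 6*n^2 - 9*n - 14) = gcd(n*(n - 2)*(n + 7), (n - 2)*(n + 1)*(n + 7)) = n^2 + 5*n - 14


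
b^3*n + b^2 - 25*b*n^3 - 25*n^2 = (b - 5*n)*(b + 5*n)*(b*n + 1)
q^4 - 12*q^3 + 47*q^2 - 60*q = q*(q - 5)*(q - 4)*(q - 3)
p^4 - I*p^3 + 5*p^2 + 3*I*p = p*(p - 3*I)*(p + I)^2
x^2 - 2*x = x*(x - 2)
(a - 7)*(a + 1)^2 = a^3 - 5*a^2 - 13*a - 7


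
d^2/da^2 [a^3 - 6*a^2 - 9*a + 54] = 6*a - 12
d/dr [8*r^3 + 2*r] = 24*r^2 + 2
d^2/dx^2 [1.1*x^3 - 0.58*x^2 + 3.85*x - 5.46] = 6.6*x - 1.16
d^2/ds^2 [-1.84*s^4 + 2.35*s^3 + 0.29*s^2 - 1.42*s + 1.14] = -22.08*s^2 + 14.1*s + 0.58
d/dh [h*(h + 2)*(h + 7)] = 3*h^2 + 18*h + 14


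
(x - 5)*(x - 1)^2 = x^3 - 7*x^2 + 11*x - 5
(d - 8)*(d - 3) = d^2 - 11*d + 24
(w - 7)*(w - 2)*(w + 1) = w^3 - 8*w^2 + 5*w + 14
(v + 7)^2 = v^2 + 14*v + 49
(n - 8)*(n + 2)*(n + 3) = n^3 - 3*n^2 - 34*n - 48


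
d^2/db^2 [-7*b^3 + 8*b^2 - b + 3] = 16 - 42*b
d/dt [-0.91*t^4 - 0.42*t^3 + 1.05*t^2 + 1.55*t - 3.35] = -3.64*t^3 - 1.26*t^2 + 2.1*t + 1.55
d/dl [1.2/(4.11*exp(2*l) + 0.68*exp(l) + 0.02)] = (-9.864*exp(l) - 0.816)*exp(l)/(4.11*exp(2*l) + 0.68*exp(l) + 0.02)^2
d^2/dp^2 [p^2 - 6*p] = 2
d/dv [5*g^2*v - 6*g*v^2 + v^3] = 5*g^2 - 12*g*v + 3*v^2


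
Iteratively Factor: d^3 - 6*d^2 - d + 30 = (d - 5)*(d^2 - d - 6) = (d - 5)*(d + 2)*(d - 3)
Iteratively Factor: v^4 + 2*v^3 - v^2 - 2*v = (v + 2)*(v^3 - v) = v*(v + 2)*(v^2 - 1) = v*(v - 1)*(v + 2)*(v + 1)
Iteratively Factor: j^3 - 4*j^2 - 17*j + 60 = (j - 3)*(j^2 - j - 20) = (j - 3)*(j + 4)*(j - 5)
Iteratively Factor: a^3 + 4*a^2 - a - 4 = (a + 4)*(a^2 - 1) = (a - 1)*(a + 4)*(a + 1)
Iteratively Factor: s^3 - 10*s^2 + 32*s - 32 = (s - 2)*(s^2 - 8*s + 16) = (s - 4)*(s - 2)*(s - 4)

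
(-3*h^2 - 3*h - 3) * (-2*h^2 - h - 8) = 6*h^4 + 9*h^3 + 33*h^2 + 27*h + 24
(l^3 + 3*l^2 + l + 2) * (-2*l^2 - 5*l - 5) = -2*l^5 - 11*l^4 - 22*l^3 - 24*l^2 - 15*l - 10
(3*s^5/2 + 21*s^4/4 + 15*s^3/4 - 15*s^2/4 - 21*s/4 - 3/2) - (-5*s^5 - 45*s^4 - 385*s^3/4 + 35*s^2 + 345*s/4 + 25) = 13*s^5/2 + 201*s^4/4 + 100*s^3 - 155*s^2/4 - 183*s/2 - 53/2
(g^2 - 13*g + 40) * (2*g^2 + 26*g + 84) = 2*g^4 - 174*g^2 - 52*g + 3360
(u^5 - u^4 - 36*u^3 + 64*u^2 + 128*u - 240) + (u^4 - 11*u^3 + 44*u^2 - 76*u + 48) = u^5 - 47*u^3 + 108*u^2 + 52*u - 192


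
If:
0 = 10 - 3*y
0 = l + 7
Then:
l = -7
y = 10/3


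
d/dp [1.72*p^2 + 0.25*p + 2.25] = 3.44*p + 0.25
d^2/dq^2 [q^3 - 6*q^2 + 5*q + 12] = 6*q - 12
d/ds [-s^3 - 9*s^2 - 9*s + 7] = -3*s^2 - 18*s - 9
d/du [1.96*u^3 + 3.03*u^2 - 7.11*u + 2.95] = 5.88*u^2 + 6.06*u - 7.11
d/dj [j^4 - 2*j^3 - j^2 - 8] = 2*j*(2*j^2 - 3*j - 1)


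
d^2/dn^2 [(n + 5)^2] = 2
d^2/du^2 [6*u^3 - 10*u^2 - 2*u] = 36*u - 20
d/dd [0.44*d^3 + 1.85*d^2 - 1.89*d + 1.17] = 1.32*d^2 + 3.7*d - 1.89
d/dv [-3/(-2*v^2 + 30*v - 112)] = 3*(15 - 2*v)/(2*(v^2 - 15*v + 56)^2)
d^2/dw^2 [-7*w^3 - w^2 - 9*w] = -42*w - 2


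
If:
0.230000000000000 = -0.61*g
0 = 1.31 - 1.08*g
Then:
No Solution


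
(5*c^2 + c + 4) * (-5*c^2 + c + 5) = -25*c^4 + 6*c^2 + 9*c + 20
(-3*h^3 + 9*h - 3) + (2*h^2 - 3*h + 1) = -3*h^3 + 2*h^2 + 6*h - 2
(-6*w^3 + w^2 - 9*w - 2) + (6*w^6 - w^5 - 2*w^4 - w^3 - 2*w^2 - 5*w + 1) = 6*w^6 - w^5 - 2*w^4 - 7*w^3 - w^2 - 14*w - 1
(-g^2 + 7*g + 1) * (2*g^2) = -2*g^4 + 14*g^3 + 2*g^2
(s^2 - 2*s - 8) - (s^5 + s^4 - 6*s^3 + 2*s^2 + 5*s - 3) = -s^5 - s^4 + 6*s^3 - s^2 - 7*s - 5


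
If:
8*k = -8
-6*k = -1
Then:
No Solution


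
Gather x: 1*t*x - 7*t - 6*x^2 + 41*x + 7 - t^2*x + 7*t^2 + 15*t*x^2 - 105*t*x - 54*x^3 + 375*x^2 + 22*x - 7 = 7*t^2 - 7*t - 54*x^3 + x^2*(15*t + 369) + x*(-t^2 - 104*t + 63)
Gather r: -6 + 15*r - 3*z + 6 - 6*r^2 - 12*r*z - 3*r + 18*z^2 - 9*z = -6*r^2 + r*(12 - 12*z) + 18*z^2 - 12*z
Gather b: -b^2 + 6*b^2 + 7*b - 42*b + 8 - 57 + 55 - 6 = 5*b^2 - 35*b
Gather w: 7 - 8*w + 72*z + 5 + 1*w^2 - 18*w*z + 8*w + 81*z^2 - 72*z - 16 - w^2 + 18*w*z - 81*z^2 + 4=0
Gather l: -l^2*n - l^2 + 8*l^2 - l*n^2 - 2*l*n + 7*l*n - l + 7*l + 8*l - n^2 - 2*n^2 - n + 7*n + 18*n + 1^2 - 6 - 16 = l^2*(7 - n) + l*(-n^2 + 5*n + 14) - 3*n^2 + 24*n - 21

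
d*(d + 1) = d^2 + d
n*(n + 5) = n^2 + 5*n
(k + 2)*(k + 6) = k^2 + 8*k + 12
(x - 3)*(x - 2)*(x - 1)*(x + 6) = x^4 - 25*x^2 + 60*x - 36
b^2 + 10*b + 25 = (b + 5)^2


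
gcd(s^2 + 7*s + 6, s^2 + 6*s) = s + 6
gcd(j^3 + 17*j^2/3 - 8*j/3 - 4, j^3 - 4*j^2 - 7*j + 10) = j - 1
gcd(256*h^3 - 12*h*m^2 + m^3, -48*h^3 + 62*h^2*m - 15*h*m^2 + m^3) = 8*h - m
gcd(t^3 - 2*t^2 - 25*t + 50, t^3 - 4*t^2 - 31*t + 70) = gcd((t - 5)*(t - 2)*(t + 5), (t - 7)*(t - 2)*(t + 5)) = t^2 + 3*t - 10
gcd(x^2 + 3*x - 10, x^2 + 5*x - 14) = x - 2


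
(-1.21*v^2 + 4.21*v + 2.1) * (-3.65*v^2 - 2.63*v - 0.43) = 4.4165*v^4 - 12.1842*v^3 - 18.217*v^2 - 7.3333*v - 0.903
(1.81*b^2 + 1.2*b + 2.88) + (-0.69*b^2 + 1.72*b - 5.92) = 1.12*b^2 + 2.92*b - 3.04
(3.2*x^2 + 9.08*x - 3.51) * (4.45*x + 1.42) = 14.24*x^3 + 44.95*x^2 - 2.7259*x - 4.9842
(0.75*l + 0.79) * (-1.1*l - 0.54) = -0.825*l^2 - 1.274*l - 0.4266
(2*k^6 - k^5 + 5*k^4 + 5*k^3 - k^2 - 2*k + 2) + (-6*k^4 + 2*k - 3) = 2*k^6 - k^5 - k^4 + 5*k^3 - k^2 - 1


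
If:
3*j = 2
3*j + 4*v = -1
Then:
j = 2/3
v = -3/4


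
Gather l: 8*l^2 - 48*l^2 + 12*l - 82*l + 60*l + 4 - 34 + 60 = -40*l^2 - 10*l + 30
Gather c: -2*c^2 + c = -2*c^2 + c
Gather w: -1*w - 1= -w - 1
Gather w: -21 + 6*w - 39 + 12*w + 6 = 18*w - 54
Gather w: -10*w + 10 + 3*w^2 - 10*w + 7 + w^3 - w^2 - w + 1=w^3 + 2*w^2 - 21*w + 18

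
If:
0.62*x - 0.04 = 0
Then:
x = 0.06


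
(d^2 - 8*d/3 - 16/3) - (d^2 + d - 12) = 20/3 - 11*d/3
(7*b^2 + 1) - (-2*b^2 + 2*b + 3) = 9*b^2 - 2*b - 2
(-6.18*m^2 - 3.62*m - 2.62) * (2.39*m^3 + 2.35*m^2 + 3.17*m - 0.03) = -14.7702*m^5 - 23.1748*m^4 - 34.3594*m^3 - 17.447*m^2 - 8.1968*m + 0.0786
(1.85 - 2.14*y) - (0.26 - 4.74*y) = 2.6*y + 1.59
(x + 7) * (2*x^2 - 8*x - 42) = 2*x^3 + 6*x^2 - 98*x - 294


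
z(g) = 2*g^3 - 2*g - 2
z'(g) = 6*g^2 - 2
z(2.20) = 14.90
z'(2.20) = 27.04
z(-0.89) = -1.63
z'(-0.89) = 2.75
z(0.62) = -2.76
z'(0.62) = 0.31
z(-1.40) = -4.69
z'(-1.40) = 9.76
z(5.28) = 281.84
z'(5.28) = 165.27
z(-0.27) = -1.50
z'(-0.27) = -1.56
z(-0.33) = -1.41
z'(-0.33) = -1.35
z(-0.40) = -1.33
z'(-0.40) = -1.04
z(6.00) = 418.00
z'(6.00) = 214.00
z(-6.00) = -422.00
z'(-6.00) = 214.00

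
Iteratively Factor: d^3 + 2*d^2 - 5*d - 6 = (d + 3)*(d^2 - d - 2) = (d - 2)*(d + 3)*(d + 1)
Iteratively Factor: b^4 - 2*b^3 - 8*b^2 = (b)*(b^3 - 2*b^2 - 8*b) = b^2*(b^2 - 2*b - 8) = b^2*(b + 2)*(b - 4)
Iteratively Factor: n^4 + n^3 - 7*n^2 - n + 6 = (n - 2)*(n^3 + 3*n^2 - n - 3) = (n - 2)*(n + 3)*(n^2 - 1) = (n - 2)*(n - 1)*(n + 3)*(n + 1)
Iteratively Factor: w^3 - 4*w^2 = (w)*(w^2 - 4*w) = w*(w - 4)*(w)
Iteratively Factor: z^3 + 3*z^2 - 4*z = (z - 1)*(z^2 + 4*z) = z*(z - 1)*(z + 4)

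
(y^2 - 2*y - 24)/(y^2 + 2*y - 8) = (y - 6)/(y - 2)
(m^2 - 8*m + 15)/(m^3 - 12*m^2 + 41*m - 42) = (m - 5)/(m^2 - 9*m + 14)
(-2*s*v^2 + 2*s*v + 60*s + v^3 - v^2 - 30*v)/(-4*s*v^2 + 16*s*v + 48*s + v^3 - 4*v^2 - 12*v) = (2*s*v + 10*s - v^2 - 5*v)/(4*s*v + 8*s - v^2 - 2*v)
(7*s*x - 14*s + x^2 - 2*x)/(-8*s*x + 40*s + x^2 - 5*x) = (-7*s*x + 14*s - x^2 + 2*x)/(8*s*x - 40*s - x^2 + 5*x)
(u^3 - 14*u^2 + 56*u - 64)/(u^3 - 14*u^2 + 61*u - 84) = (u^2 - 10*u + 16)/(u^2 - 10*u + 21)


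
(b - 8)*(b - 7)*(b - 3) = b^3 - 18*b^2 + 101*b - 168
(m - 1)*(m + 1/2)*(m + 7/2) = m^3 + 3*m^2 - 9*m/4 - 7/4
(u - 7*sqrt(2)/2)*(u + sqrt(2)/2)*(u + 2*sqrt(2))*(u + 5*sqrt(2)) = u^4 + 4*sqrt(2)*u^3 - 51*u^2/2 - 169*sqrt(2)*u/2 - 70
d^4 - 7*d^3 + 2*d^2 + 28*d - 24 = (d - 6)*(d - 2)*(d - 1)*(d + 2)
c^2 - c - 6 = (c - 3)*(c + 2)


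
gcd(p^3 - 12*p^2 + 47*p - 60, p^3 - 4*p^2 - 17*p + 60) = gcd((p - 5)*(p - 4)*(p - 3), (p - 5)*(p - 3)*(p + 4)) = p^2 - 8*p + 15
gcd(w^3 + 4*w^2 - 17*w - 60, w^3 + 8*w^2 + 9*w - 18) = w + 3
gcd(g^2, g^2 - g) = g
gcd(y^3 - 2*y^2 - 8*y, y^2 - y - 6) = y + 2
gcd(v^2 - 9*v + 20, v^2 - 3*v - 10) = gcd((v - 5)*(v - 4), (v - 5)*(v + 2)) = v - 5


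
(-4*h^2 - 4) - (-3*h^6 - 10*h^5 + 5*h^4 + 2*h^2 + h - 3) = 3*h^6 + 10*h^5 - 5*h^4 - 6*h^2 - h - 1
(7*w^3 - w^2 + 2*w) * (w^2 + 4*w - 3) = 7*w^5 + 27*w^4 - 23*w^3 + 11*w^2 - 6*w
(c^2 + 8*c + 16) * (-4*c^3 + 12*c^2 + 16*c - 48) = -4*c^5 - 20*c^4 + 48*c^3 + 272*c^2 - 128*c - 768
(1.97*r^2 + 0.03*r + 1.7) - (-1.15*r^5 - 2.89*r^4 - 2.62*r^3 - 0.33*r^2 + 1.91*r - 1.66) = 1.15*r^5 + 2.89*r^4 + 2.62*r^3 + 2.3*r^2 - 1.88*r + 3.36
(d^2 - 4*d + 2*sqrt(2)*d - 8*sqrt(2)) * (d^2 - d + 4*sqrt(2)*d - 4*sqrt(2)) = d^4 - 5*d^3 + 6*sqrt(2)*d^3 - 30*sqrt(2)*d^2 + 20*d^2 - 80*d + 24*sqrt(2)*d + 64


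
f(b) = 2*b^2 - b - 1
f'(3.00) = 11.00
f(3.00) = 14.00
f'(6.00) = 23.00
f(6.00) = 65.00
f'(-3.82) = -16.28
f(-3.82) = 32.00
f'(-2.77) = -12.08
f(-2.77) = 17.12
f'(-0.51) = -3.04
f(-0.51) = 0.03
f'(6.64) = 25.56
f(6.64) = 80.54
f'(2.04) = 7.16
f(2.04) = 5.28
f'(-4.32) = -18.28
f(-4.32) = 40.64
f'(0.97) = 2.88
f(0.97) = -0.09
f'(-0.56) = -3.24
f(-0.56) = 0.19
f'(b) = 4*b - 1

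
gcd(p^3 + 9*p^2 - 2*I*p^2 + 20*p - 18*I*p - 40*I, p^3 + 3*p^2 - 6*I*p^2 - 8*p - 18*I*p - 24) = p - 2*I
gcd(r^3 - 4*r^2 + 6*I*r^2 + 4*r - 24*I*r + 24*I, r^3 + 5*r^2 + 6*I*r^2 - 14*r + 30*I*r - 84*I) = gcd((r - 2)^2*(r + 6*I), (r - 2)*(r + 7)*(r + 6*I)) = r^2 + r*(-2 + 6*I) - 12*I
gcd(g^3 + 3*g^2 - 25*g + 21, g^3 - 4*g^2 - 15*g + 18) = g - 1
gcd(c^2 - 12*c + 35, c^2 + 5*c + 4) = 1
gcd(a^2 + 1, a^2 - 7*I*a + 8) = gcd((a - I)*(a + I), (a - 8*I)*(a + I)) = a + I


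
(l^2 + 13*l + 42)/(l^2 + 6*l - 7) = (l + 6)/(l - 1)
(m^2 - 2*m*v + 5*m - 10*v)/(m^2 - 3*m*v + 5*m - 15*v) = (-m + 2*v)/(-m + 3*v)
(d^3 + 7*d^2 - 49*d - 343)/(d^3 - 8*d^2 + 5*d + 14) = (d^2 + 14*d + 49)/(d^2 - d - 2)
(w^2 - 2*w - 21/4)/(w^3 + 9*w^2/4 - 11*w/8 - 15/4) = 2*(2*w - 7)/(4*w^2 + 3*w - 10)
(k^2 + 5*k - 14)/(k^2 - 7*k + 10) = (k + 7)/(k - 5)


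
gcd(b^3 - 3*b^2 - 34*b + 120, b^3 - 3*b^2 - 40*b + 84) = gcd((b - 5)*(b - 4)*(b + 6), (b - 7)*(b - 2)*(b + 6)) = b + 6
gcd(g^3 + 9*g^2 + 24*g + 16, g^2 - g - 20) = g + 4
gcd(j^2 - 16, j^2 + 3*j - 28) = j - 4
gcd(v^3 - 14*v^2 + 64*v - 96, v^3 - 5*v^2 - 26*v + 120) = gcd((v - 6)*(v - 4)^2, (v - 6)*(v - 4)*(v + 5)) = v^2 - 10*v + 24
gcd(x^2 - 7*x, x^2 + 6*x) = x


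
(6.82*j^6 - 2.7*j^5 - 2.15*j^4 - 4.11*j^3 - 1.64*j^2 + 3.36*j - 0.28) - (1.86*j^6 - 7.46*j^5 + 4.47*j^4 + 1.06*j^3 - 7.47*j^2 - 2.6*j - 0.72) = 4.96*j^6 + 4.76*j^5 - 6.62*j^4 - 5.17*j^3 + 5.83*j^2 + 5.96*j + 0.44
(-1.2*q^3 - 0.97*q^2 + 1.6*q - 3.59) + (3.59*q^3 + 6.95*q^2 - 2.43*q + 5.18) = 2.39*q^3 + 5.98*q^2 - 0.83*q + 1.59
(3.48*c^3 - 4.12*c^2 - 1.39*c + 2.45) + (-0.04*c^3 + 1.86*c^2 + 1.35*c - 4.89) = 3.44*c^3 - 2.26*c^2 - 0.0399999999999998*c - 2.44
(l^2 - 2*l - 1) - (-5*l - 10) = l^2 + 3*l + 9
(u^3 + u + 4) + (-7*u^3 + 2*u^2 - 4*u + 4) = -6*u^3 + 2*u^2 - 3*u + 8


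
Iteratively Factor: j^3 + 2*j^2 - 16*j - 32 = (j + 4)*(j^2 - 2*j - 8) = (j - 4)*(j + 4)*(j + 2)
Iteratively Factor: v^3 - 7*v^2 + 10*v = (v - 5)*(v^2 - 2*v) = (v - 5)*(v - 2)*(v)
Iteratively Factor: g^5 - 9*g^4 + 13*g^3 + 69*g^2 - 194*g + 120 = (g - 1)*(g^4 - 8*g^3 + 5*g^2 + 74*g - 120) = (g - 5)*(g - 1)*(g^3 - 3*g^2 - 10*g + 24) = (g - 5)*(g - 4)*(g - 1)*(g^2 + g - 6) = (g - 5)*(g - 4)*(g - 1)*(g + 3)*(g - 2)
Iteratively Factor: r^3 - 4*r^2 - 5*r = (r + 1)*(r^2 - 5*r) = r*(r + 1)*(r - 5)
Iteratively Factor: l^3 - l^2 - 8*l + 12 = (l + 3)*(l^2 - 4*l + 4) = (l - 2)*(l + 3)*(l - 2)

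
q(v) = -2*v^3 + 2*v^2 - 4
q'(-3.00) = -66.00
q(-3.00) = 68.00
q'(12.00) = -816.00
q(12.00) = -3172.00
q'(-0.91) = -8.61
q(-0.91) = -0.84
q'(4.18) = -88.11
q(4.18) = -115.12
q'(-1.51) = -19.72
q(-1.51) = 7.45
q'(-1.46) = -18.63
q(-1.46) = 6.49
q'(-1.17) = -12.89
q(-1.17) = 1.94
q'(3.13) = -46.26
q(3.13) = -45.73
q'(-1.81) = -26.90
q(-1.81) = 14.41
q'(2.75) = -34.38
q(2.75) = -30.47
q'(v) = -6*v^2 + 4*v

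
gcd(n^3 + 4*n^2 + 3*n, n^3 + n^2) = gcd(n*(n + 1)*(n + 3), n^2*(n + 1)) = n^2 + n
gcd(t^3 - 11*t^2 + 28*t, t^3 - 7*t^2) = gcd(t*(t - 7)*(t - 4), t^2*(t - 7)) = t^2 - 7*t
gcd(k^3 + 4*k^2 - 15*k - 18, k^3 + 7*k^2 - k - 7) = k + 1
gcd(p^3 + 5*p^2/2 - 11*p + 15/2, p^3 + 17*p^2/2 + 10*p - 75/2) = p^2 + 7*p/2 - 15/2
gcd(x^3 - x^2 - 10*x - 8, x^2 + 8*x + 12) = x + 2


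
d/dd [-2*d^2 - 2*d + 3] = -4*d - 2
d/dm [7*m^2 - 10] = 14*m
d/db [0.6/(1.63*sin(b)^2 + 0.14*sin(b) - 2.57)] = -(1.956*sin(b) + 0.084)*cos(b)/(1.63*sin(b)^2 + 0.14*sin(b) - 2.57)^2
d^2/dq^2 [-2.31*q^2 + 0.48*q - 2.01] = -4.62000000000000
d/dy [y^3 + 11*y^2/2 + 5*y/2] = 3*y^2 + 11*y + 5/2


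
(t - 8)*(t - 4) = t^2 - 12*t + 32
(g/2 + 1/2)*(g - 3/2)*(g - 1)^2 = g^4/2 - 5*g^3/4 + g^2/4 + 5*g/4 - 3/4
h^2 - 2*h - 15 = (h - 5)*(h + 3)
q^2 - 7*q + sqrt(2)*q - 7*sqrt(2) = (q - 7)*(q + sqrt(2))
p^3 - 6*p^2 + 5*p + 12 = (p - 4)*(p - 3)*(p + 1)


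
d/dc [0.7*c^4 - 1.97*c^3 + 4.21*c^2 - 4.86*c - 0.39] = 2.8*c^3 - 5.91*c^2 + 8.42*c - 4.86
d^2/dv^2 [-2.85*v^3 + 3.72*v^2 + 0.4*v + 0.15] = 7.44 - 17.1*v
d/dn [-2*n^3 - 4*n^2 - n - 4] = -6*n^2 - 8*n - 1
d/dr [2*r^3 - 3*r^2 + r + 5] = 6*r^2 - 6*r + 1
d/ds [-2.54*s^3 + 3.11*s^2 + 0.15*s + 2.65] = -7.62*s^2 + 6.22*s + 0.15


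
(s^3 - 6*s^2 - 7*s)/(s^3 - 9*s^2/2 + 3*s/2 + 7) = 2*s*(s - 7)/(2*s^2 - 11*s + 14)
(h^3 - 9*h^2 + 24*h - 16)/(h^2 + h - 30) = (h^3 - 9*h^2 + 24*h - 16)/(h^2 + h - 30)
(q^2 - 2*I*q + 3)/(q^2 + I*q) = (q - 3*I)/q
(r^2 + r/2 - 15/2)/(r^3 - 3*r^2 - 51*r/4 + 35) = 2*(r + 3)/(2*r^2 - r - 28)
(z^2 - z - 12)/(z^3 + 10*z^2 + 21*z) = (z - 4)/(z*(z + 7))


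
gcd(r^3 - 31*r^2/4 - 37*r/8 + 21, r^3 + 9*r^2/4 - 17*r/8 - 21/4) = r^2 + r/4 - 21/8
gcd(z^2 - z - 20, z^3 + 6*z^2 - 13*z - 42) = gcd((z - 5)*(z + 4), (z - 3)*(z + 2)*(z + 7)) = 1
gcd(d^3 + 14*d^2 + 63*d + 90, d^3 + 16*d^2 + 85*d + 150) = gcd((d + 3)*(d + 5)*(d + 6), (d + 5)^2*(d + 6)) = d^2 + 11*d + 30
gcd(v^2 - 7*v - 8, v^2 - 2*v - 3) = v + 1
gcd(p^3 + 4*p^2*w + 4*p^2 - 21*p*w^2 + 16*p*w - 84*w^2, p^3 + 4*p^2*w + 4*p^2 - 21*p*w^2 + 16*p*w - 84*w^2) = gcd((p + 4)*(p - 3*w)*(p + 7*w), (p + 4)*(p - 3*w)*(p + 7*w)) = p^3 + 4*p^2*w + 4*p^2 - 21*p*w^2 + 16*p*w - 84*w^2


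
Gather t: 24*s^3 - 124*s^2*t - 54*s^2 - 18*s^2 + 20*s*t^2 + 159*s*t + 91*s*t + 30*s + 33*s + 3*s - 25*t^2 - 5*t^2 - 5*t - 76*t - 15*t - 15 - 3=24*s^3 - 72*s^2 + 66*s + t^2*(20*s - 30) + t*(-124*s^2 + 250*s - 96) - 18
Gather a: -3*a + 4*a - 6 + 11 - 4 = a + 1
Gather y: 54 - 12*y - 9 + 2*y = 45 - 10*y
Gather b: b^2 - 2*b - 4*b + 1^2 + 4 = b^2 - 6*b + 5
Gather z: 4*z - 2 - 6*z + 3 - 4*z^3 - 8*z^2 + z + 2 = -4*z^3 - 8*z^2 - z + 3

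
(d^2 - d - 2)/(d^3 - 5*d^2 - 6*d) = (d - 2)/(d*(d - 6))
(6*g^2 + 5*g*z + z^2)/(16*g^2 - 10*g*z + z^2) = (6*g^2 + 5*g*z + z^2)/(16*g^2 - 10*g*z + z^2)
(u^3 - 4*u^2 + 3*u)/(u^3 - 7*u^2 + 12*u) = (u - 1)/(u - 4)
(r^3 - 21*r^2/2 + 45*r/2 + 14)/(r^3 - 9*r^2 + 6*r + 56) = (r + 1/2)/(r + 2)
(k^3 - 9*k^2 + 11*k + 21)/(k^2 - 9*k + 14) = (k^2 - 2*k - 3)/(k - 2)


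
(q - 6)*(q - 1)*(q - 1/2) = q^3 - 15*q^2/2 + 19*q/2 - 3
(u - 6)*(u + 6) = u^2 - 36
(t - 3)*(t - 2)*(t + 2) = t^3 - 3*t^2 - 4*t + 12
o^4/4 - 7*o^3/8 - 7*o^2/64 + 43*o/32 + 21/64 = (o/4 + 1/4)*(o - 3)*(o - 7/4)*(o + 1/4)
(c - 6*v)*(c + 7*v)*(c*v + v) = c^3*v + c^2*v^2 + c^2*v - 42*c*v^3 + c*v^2 - 42*v^3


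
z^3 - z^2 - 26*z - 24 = (z - 6)*(z + 1)*(z + 4)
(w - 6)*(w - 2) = w^2 - 8*w + 12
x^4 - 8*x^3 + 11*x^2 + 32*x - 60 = (x - 5)*(x - 3)*(x - 2)*(x + 2)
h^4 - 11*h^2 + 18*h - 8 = (h - 2)*(h - 1)^2*(h + 4)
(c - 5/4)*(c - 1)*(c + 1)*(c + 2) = c^4 + 3*c^3/4 - 7*c^2/2 - 3*c/4 + 5/2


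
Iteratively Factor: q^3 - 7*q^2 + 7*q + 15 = (q + 1)*(q^2 - 8*q + 15) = (q - 3)*(q + 1)*(q - 5)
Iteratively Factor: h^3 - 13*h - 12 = (h + 3)*(h^2 - 3*h - 4) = (h + 1)*(h + 3)*(h - 4)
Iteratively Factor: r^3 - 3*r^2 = (r)*(r^2 - 3*r) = r*(r - 3)*(r)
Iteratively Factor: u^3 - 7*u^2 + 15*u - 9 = (u - 1)*(u^2 - 6*u + 9) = (u - 3)*(u - 1)*(u - 3)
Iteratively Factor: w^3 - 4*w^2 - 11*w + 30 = (w - 5)*(w^2 + w - 6) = (w - 5)*(w + 3)*(w - 2)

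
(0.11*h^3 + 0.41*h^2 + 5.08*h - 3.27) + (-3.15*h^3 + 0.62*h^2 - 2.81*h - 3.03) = -3.04*h^3 + 1.03*h^2 + 2.27*h - 6.3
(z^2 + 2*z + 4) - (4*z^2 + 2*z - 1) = 5 - 3*z^2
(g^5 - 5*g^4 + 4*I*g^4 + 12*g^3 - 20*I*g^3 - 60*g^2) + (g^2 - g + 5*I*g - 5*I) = g^5 - 5*g^4 + 4*I*g^4 + 12*g^3 - 20*I*g^3 - 59*g^2 - g + 5*I*g - 5*I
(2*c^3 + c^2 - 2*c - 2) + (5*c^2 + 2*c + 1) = 2*c^3 + 6*c^2 - 1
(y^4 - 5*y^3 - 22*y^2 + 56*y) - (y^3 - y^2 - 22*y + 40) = y^4 - 6*y^3 - 21*y^2 + 78*y - 40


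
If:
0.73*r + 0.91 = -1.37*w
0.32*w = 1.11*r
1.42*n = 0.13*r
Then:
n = -0.02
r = -0.17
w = -0.58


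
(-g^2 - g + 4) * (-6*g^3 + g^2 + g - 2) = 6*g^5 + 5*g^4 - 26*g^3 + 5*g^2 + 6*g - 8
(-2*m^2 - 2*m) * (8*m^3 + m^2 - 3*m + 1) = -16*m^5 - 18*m^4 + 4*m^3 + 4*m^2 - 2*m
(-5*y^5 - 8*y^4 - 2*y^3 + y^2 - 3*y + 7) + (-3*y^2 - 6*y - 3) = -5*y^5 - 8*y^4 - 2*y^3 - 2*y^2 - 9*y + 4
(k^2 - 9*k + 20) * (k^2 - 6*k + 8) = k^4 - 15*k^3 + 82*k^2 - 192*k + 160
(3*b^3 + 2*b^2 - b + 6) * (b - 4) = 3*b^4 - 10*b^3 - 9*b^2 + 10*b - 24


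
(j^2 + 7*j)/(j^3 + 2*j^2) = (j + 7)/(j*(j + 2))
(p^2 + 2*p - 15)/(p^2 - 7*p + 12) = (p + 5)/(p - 4)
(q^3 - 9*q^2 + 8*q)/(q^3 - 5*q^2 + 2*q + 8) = q*(q^2 - 9*q + 8)/(q^3 - 5*q^2 + 2*q + 8)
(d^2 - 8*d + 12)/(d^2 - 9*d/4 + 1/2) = 4*(d - 6)/(4*d - 1)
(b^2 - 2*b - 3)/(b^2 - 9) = (b + 1)/(b + 3)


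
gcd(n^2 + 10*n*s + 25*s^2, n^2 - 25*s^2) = n + 5*s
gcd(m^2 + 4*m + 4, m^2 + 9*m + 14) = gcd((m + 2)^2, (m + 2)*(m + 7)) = m + 2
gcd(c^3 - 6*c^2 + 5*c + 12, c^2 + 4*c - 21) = c - 3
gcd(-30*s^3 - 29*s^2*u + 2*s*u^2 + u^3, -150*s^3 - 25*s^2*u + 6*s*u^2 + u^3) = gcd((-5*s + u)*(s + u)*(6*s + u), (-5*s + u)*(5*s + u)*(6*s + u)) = 30*s^2 - s*u - u^2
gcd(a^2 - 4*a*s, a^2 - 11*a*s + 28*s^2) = -a + 4*s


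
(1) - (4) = -3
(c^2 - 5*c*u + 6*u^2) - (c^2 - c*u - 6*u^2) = -4*c*u + 12*u^2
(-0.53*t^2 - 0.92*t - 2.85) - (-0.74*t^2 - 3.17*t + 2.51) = 0.21*t^2 + 2.25*t - 5.36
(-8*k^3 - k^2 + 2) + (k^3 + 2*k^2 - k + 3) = -7*k^3 + k^2 - k + 5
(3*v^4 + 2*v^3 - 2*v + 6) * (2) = 6*v^4 + 4*v^3 - 4*v + 12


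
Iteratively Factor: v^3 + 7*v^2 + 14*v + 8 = (v + 2)*(v^2 + 5*v + 4) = (v + 2)*(v + 4)*(v + 1)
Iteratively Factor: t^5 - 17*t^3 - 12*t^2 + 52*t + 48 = (t + 2)*(t^4 - 2*t^3 - 13*t^2 + 14*t + 24) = (t + 2)*(t + 3)*(t^3 - 5*t^2 + 2*t + 8) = (t + 1)*(t + 2)*(t + 3)*(t^2 - 6*t + 8) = (t - 2)*(t + 1)*(t + 2)*(t + 3)*(t - 4)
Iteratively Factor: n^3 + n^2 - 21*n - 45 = (n + 3)*(n^2 - 2*n - 15) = (n - 5)*(n + 3)*(n + 3)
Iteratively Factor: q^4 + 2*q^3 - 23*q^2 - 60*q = (q + 4)*(q^3 - 2*q^2 - 15*q) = q*(q + 4)*(q^2 - 2*q - 15) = q*(q + 3)*(q + 4)*(q - 5)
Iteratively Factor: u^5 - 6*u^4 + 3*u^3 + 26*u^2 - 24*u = (u + 2)*(u^4 - 8*u^3 + 19*u^2 - 12*u) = (u - 1)*(u + 2)*(u^3 - 7*u^2 + 12*u) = (u - 4)*(u - 1)*(u + 2)*(u^2 - 3*u) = (u - 4)*(u - 3)*(u - 1)*(u + 2)*(u)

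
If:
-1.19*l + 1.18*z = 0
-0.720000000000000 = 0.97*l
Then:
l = -0.74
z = -0.75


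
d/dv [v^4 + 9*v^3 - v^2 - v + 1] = 4*v^3 + 27*v^2 - 2*v - 1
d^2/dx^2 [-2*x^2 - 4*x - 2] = -4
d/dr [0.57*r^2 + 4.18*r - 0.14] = 1.14*r + 4.18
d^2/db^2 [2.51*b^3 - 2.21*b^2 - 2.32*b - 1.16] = 15.06*b - 4.42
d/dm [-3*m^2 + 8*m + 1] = 8 - 6*m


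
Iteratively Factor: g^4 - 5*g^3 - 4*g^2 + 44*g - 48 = (g + 3)*(g^3 - 8*g^2 + 20*g - 16) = (g - 4)*(g + 3)*(g^2 - 4*g + 4) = (g - 4)*(g - 2)*(g + 3)*(g - 2)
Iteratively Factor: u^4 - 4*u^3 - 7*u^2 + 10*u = (u - 5)*(u^3 + u^2 - 2*u) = (u - 5)*(u - 1)*(u^2 + 2*u) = u*(u - 5)*(u - 1)*(u + 2)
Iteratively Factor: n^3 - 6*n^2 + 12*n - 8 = (n - 2)*(n^2 - 4*n + 4) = (n - 2)^2*(n - 2)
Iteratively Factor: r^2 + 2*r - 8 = (r - 2)*(r + 4)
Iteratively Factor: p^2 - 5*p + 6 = (p - 2)*(p - 3)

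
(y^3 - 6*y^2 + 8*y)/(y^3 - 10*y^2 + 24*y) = (y - 2)/(y - 6)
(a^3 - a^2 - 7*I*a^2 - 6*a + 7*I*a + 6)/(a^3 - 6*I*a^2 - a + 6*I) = (a - I)/(a + 1)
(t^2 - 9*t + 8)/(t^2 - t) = (t - 8)/t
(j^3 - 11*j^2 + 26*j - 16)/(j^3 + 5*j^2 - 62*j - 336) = (j^2 - 3*j + 2)/(j^2 + 13*j + 42)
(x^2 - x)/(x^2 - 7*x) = (x - 1)/(x - 7)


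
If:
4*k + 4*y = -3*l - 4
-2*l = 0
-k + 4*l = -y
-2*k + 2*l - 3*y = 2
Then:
No Solution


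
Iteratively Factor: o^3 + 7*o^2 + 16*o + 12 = (o + 3)*(o^2 + 4*o + 4) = (o + 2)*(o + 3)*(o + 2)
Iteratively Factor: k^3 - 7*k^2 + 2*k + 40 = (k + 2)*(k^2 - 9*k + 20) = (k - 4)*(k + 2)*(k - 5)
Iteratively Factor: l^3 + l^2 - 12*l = (l + 4)*(l^2 - 3*l) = l*(l + 4)*(l - 3)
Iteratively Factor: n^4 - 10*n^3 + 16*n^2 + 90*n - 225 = (n - 5)*(n^3 - 5*n^2 - 9*n + 45) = (n - 5)*(n + 3)*(n^2 - 8*n + 15) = (n - 5)^2*(n + 3)*(n - 3)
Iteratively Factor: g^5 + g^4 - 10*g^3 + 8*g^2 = (g)*(g^4 + g^3 - 10*g^2 + 8*g) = g*(g - 1)*(g^3 + 2*g^2 - 8*g) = g*(g - 1)*(g + 4)*(g^2 - 2*g) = g*(g - 2)*(g - 1)*(g + 4)*(g)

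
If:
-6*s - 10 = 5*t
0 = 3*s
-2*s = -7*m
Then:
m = 0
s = 0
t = -2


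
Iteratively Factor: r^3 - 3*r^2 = (r)*(r^2 - 3*r) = r*(r - 3)*(r)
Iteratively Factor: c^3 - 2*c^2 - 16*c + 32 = (c - 2)*(c^2 - 16) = (c - 2)*(c + 4)*(c - 4)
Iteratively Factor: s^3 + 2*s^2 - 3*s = (s - 1)*(s^2 + 3*s) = (s - 1)*(s + 3)*(s)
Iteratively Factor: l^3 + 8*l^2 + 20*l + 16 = (l + 2)*(l^2 + 6*l + 8) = (l + 2)*(l + 4)*(l + 2)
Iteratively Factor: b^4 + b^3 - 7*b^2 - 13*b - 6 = (b + 1)*(b^3 - 7*b - 6) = (b + 1)*(b + 2)*(b^2 - 2*b - 3) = (b + 1)^2*(b + 2)*(b - 3)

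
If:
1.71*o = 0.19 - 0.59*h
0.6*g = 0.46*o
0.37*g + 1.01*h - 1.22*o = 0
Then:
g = 0.06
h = 0.08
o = 0.08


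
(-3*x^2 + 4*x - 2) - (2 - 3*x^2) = 4*x - 4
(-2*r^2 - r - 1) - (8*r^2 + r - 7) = -10*r^2 - 2*r + 6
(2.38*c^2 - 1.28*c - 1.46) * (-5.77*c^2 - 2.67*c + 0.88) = -13.7326*c^4 + 1.031*c^3 + 13.9362*c^2 + 2.7718*c - 1.2848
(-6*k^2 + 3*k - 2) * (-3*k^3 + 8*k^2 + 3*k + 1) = 18*k^5 - 57*k^4 + 12*k^3 - 13*k^2 - 3*k - 2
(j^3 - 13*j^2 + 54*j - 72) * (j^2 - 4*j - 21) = j^5 - 17*j^4 + 85*j^3 - 15*j^2 - 846*j + 1512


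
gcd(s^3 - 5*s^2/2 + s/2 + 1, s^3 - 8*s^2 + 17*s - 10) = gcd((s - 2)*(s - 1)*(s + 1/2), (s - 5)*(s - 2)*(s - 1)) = s^2 - 3*s + 2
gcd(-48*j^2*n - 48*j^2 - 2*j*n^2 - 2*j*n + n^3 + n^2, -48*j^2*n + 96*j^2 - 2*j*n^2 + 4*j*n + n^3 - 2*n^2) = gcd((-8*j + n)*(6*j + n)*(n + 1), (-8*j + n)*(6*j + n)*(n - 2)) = 48*j^2 + 2*j*n - n^2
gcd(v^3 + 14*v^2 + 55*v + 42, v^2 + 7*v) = v + 7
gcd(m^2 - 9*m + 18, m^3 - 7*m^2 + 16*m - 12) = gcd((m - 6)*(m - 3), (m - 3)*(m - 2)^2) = m - 3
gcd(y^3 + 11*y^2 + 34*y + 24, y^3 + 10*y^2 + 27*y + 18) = y^2 + 7*y + 6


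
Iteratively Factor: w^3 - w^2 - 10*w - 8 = (w + 2)*(w^2 - 3*w - 4) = (w - 4)*(w + 2)*(w + 1)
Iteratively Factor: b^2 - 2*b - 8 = (b - 4)*(b + 2)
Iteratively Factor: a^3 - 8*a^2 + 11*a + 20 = (a - 4)*(a^2 - 4*a - 5) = (a - 4)*(a + 1)*(a - 5)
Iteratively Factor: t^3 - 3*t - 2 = (t + 1)*(t^2 - t - 2) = (t + 1)^2*(t - 2)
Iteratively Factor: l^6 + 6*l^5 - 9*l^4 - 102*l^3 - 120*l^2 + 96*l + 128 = (l - 1)*(l^5 + 7*l^4 - 2*l^3 - 104*l^2 - 224*l - 128) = (l - 4)*(l - 1)*(l^4 + 11*l^3 + 42*l^2 + 64*l + 32) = (l - 4)*(l - 1)*(l + 4)*(l^3 + 7*l^2 + 14*l + 8) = (l - 4)*(l - 1)*(l + 1)*(l + 4)*(l^2 + 6*l + 8) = (l - 4)*(l - 1)*(l + 1)*(l + 2)*(l + 4)*(l + 4)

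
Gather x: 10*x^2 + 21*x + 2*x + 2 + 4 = 10*x^2 + 23*x + 6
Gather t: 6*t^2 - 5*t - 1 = 6*t^2 - 5*t - 1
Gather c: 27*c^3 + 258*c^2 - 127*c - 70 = 27*c^3 + 258*c^2 - 127*c - 70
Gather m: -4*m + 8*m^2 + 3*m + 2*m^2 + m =10*m^2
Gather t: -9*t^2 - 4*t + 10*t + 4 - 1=-9*t^2 + 6*t + 3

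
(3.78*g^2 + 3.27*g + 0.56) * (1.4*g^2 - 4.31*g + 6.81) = 5.292*g^4 - 11.7138*g^3 + 12.4321*g^2 + 19.8551*g + 3.8136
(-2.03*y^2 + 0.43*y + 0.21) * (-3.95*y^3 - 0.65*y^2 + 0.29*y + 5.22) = 8.0185*y^5 - 0.379*y^4 - 1.6977*y^3 - 10.6084*y^2 + 2.3055*y + 1.0962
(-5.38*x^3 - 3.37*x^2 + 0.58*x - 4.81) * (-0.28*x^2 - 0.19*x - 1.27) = 1.5064*x^5 + 1.9658*x^4 + 7.3105*x^3 + 5.5165*x^2 + 0.1773*x + 6.1087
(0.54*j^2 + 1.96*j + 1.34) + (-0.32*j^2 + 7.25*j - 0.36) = 0.22*j^2 + 9.21*j + 0.98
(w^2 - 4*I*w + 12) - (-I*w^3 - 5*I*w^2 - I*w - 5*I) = I*w^3 + w^2 + 5*I*w^2 - 3*I*w + 12 + 5*I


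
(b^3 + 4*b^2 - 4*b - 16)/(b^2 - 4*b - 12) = (b^2 + 2*b - 8)/(b - 6)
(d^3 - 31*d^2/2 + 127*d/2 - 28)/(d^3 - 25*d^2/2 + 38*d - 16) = (d - 7)/(d - 4)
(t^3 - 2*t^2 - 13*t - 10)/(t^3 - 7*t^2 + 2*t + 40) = (t + 1)/(t - 4)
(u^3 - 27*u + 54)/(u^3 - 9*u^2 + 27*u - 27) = (u + 6)/(u - 3)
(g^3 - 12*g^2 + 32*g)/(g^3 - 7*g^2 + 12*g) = (g - 8)/(g - 3)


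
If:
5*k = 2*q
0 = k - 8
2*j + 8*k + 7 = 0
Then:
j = -71/2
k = 8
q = 20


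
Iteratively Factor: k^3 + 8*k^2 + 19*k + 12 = (k + 4)*(k^2 + 4*k + 3) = (k + 3)*(k + 4)*(k + 1)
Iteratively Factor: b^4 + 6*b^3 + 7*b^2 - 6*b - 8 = (b - 1)*(b^3 + 7*b^2 + 14*b + 8) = (b - 1)*(b + 2)*(b^2 + 5*b + 4) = (b - 1)*(b + 2)*(b + 4)*(b + 1)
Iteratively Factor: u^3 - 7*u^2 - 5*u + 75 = (u - 5)*(u^2 - 2*u - 15) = (u - 5)^2*(u + 3)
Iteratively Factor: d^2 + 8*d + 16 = (d + 4)*(d + 4)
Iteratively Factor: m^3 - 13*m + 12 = (m - 3)*(m^2 + 3*m - 4) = (m - 3)*(m + 4)*(m - 1)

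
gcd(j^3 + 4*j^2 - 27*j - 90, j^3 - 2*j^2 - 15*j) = j^2 - 2*j - 15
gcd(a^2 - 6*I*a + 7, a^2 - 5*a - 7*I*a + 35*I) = a - 7*I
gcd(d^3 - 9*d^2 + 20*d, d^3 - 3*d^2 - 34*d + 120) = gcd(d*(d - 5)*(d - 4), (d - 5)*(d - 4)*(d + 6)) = d^2 - 9*d + 20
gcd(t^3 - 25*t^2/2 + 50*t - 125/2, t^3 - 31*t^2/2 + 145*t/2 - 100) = t^2 - 15*t/2 + 25/2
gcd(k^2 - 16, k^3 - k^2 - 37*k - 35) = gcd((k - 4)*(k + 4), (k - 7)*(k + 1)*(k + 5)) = 1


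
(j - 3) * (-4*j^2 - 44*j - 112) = -4*j^3 - 32*j^2 + 20*j + 336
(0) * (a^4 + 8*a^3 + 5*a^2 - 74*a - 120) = 0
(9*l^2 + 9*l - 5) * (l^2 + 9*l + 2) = 9*l^4 + 90*l^3 + 94*l^2 - 27*l - 10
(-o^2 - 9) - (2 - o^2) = -11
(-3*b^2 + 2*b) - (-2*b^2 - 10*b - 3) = -b^2 + 12*b + 3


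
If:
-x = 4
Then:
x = -4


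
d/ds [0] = 0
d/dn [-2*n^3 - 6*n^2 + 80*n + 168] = -6*n^2 - 12*n + 80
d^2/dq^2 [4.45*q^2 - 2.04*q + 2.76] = 8.90000000000000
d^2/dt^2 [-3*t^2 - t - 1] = -6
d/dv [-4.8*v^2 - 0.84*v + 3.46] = -9.6*v - 0.84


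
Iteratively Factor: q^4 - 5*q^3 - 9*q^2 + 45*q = (q)*(q^3 - 5*q^2 - 9*q + 45) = q*(q - 5)*(q^2 - 9) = q*(q - 5)*(q + 3)*(q - 3)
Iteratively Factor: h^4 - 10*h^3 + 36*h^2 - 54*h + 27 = (h - 3)*(h^3 - 7*h^2 + 15*h - 9) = (h - 3)^2*(h^2 - 4*h + 3) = (h - 3)^2*(h - 1)*(h - 3)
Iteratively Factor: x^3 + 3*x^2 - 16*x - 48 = (x + 4)*(x^2 - x - 12) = (x + 3)*(x + 4)*(x - 4)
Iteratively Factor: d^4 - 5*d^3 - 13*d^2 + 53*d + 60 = (d + 3)*(d^3 - 8*d^2 + 11*d + 20) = (d + 1)*(d + 3)*(d^2 - 9*d + 20) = (d - 5)*(d + 1)*(d + 3)*(d - 4)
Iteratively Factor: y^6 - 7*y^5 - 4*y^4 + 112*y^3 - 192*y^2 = (y - 4)*(y^5 - 3*y^4 - 16*y^3 + 48*y^2) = (y - 4)^2*(y^4 + y^3 - 12*y^2) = (y - 4)^2*(y + 4)*(y^3 - 3*y^2) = y*(y - 4)^2*(y + 4)*(y^2 - 3*y) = y*(y - 4)^2*(y - 3)*(y + 4)*(y)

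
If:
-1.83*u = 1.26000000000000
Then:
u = -0.69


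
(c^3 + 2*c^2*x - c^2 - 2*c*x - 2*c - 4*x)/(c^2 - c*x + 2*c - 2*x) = (c^3 + 2*c^2*x - c^2 - 2*c*x - 2*c - 4*x)/(c^2 - c*x + 2*c - 2*x)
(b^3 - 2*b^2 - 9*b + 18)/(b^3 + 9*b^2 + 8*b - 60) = (b^2 - 9)/(b^2 + 11*b + 30)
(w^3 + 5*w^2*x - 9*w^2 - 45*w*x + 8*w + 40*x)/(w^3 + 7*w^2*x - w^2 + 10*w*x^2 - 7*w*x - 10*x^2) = (w - 8)/(w + 2*x)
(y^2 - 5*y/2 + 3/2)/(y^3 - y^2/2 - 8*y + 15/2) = (2*y - 3)/(2*y^2 + y - 15)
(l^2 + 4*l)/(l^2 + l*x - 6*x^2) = l*(l + 4)/(l^2 + l*x - 6*x^2)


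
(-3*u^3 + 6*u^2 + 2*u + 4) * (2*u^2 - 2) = -6*u^5 + 12*u^4 + 10*u^3 - 4*u^2 - 4*u - 8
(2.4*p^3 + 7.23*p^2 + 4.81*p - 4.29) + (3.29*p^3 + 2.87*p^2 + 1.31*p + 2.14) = 5.69*p^3 + 10.1*p^2 + 6.12*p - 2.15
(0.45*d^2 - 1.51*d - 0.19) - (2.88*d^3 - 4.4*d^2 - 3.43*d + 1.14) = -2.88*d^3 + 4.85*d^2 + 1.92*d - 1.33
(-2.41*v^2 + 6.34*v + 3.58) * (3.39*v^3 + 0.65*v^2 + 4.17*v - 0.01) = -8.1699*v^5 + 19.9261*v^4 + 6.2075*v^3 + 28.7889*v^2 + 14.8652*v - 0.0358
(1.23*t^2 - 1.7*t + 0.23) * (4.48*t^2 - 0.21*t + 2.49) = 5.5104*t^4 - 7.8743*t^3 + 4.4501*t^2 - 4.2813*t + 0.5727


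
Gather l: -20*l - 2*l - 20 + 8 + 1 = -22*l - 11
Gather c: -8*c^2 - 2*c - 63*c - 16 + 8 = -8*c^2 - 65*c - 8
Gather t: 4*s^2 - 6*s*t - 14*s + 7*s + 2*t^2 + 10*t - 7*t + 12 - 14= 4*s^2 - 7*s + 2*t^2 + t*(3 - 6*s) - 2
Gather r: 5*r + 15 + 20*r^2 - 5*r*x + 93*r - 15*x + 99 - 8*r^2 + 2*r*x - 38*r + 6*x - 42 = 12*r^2 + r*(60 - 3*x) - 9*x + 72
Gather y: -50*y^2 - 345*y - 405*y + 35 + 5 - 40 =-50*y^2 - 750*y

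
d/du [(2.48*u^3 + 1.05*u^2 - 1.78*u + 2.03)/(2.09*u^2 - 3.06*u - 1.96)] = (5.1832*u^4 - 15.1776*u^3 - 14.0752*u^2 - 12.6014*u + 9.7006)/(4.3681*u^4 - 12.7908*u^3 + 1.1708*u^2 + 11.9952*u + 3.8416)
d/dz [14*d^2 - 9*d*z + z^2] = -9*d + 2*z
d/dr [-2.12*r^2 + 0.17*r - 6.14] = 0.17 - 4.24*r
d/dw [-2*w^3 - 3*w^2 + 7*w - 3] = -6*w^2 - 6*w + 7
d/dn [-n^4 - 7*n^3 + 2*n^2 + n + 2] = -4*n^3 - 21*n^2 + 4*n + 1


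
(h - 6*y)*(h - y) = h^2 - 7*h*y + 6*y^2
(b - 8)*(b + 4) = b^2 - 4*b - 32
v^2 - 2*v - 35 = (v - 7)*(v + 5)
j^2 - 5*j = j*(j - 5)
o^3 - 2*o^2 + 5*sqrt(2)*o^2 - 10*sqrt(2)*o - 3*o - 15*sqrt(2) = (o - 3)*(o + 1)*(o + 5*sqrt(2))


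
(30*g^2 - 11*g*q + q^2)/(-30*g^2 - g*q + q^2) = (-5*g + q)/(5*g + q)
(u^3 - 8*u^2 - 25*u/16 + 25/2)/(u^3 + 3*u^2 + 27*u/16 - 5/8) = (4*u^2 - 37*u + 40)/(4*u^2 + 7*u - 2)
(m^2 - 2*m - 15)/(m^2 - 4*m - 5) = (m + 3)/(m + 1)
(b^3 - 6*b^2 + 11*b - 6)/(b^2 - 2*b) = b - 4 + 3/b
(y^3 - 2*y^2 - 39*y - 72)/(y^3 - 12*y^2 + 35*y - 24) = (y^2 + 6*y + 9)/(y^2 - 4*y + 3)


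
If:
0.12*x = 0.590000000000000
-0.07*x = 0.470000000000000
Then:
No Solution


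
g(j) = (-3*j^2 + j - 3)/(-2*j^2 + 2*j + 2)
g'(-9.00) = 0.00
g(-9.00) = 1.43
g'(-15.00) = 0.00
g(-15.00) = 1.45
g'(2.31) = -4.19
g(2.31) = 4.12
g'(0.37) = -0.23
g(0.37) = -1.23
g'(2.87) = -1.23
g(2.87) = 2.84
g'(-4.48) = 0.02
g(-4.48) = 1.44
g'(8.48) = -0.03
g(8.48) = 1.68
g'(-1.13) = 3.79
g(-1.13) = 2.83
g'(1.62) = -534318.18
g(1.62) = 1051.50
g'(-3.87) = 0.03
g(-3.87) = 1.45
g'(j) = (1 - 6*j)/(-2*j^2 + 2*j + 2) + (4*j - 2)*(-3*j^2 + j - 3)/(-2*j^2 + 2*j + 2)^2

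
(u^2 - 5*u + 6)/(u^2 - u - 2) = (u - 3)/(u + 1)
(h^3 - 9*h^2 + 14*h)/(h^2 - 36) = h*(h^2 - 9*h + 14)/(h^2 - 36)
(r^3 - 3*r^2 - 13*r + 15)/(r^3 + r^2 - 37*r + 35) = (r + 3)/(r + 7)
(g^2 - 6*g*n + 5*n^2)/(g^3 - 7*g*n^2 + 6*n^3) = (g - 5*n)/(g^2 + g*n - 6*n^2)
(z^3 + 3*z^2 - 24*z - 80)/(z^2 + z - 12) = (z^2 - z - 20)/(z - 3)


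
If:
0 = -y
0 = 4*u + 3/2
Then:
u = -3/8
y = 0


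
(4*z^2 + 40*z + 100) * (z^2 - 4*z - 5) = 4*z^4 + 24*z^3 - 80*z^2 - 600*z - 500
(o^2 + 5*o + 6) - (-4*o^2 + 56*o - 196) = 5*o^2 - 51*o + 202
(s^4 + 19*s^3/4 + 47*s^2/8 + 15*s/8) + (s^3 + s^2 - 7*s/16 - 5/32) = s^4 + 23*s^3/4 + 55*s^2/8 + 23*s/16 - 5/32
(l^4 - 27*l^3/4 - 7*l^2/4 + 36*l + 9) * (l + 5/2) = l^5 - 17*l^4/4 - 149*l^3/8 + 253*l^2/8 + 99*l + 45/2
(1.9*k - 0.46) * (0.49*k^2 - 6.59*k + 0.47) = 0.931*k^3 - 12.7464*k^2 + 3.9244*k - 0.2162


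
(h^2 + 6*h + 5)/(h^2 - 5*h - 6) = (h + 5)/(h - 6)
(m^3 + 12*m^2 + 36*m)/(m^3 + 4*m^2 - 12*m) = (m + 6)/(m - 2)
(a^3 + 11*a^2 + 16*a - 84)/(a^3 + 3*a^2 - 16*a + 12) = (a + 7)/(a - 1)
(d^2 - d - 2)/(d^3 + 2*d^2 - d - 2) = (d - 2)/(d^2 + d - 2)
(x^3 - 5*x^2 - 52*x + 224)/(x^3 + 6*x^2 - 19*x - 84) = (x - 8)/(x + 3)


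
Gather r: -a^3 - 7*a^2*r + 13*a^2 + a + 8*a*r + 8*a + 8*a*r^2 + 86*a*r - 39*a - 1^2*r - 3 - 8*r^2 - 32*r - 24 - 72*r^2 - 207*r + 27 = -a^3 + 13*a^2 - 30*a + r^2*(8*a - 80) + r*(-7*a^2 + 94*a - 240)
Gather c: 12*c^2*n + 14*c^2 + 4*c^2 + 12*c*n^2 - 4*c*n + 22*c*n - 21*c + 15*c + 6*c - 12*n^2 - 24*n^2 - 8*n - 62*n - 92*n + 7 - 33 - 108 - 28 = c^2*(12*n + 18) + c*(12*n^2 + 18*n) - 36*n^2 - 162*n - 162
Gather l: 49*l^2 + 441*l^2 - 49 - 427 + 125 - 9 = 490*l^2 - 360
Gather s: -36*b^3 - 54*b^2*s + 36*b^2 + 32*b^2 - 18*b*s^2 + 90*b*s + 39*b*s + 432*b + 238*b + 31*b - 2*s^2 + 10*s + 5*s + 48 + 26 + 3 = -36*b^3 + 68*b^2 + 701*b + s^2*(-18*b - 2) + s*(-54*b^2 + 129*b + 15) + 77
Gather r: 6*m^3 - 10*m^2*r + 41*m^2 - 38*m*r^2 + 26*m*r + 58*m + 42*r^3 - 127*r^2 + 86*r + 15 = 6*m^3 + 41*m^2 + 58*m + 42*r^3 + r^2*(-38*m - 127) + r*(-10*m^2 + 26*m + 86) + 15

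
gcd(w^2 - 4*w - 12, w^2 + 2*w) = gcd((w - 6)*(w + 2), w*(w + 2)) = w + 2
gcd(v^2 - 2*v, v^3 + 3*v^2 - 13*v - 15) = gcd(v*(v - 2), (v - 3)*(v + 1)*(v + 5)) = 1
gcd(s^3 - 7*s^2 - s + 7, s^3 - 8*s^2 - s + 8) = s^2 - 1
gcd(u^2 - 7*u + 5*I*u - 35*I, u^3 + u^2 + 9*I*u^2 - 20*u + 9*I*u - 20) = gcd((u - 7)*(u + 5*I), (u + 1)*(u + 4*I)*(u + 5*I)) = u + 5*I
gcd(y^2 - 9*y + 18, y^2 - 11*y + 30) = y - 6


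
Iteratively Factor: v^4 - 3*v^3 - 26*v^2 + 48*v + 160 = (v + 4)*(v^3 - 7*v^2 + 2*v + 40) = (v + 2)*(v + 4)*(v^2 - 9*v + 20) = (v - 4)*(v + 2)*(v + 4)*(v - 5)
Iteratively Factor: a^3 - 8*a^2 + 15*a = (a - 3)*(a^2 - 5*a) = (a - 5)*(a - 3)*(a)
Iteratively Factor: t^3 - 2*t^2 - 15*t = (t + 3)*(t^2 - 5*t) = (t - 5)*(t + 3)*(t)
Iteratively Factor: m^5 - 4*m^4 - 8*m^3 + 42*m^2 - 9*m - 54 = (m - 3)*(m^4 - m^3 - 11*m^2 + 9*m + 18) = (m - 3)*(m - 2)*(m^3 + m^2 - 9*m - 9) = (m - 3)*(m - 2)*(m + 1)*(m^2 - 9) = (m - 3)^2*(m - 2)*(m + 1)*(m + 3)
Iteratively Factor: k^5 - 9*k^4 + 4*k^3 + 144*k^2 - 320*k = (k + 4)*(k^4 - 13*k^3 + 56*k^2 - 80*k) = (k - 5)*(k + 4)*(k^3 - 8*k^2 + 16*k) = k*(k - 5)*(k + 4)*(k^2 - 8*k + 16) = k*(k - 5)*(k - 4)*(k + 4)*(k - 4)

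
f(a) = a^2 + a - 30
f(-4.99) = -10.09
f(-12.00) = 102.00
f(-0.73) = -30.20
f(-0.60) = -30.24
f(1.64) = -25.67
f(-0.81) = -30.15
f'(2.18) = 5.36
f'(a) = 2*a + 1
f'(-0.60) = -0.20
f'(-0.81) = -0.62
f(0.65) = -28.93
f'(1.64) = 4.28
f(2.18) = -23.07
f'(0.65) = 2.30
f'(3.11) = 7.22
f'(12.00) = 25.00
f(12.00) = 126.00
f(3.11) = -17.22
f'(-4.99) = -8.98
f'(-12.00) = -23.00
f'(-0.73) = -0.46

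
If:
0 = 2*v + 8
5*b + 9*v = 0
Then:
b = 36/5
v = -4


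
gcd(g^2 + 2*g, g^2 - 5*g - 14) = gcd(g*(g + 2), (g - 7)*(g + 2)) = g + 2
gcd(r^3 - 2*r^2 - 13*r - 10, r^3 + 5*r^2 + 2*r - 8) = r + 2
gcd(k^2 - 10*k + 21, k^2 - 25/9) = 1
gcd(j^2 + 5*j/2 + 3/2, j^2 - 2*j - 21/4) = j + 3/2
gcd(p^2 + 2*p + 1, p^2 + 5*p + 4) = p + 1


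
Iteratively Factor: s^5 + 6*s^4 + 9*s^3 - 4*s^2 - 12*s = (s - 1)*(s^4 + 7*s^3 + 16*s^2 + 12*s) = (s - 1)*(s + 2)*(s^3 + 5*s^2 + 6*s) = (s - 1)*(s + 2)*(s + 3)*(s^2 + 2*s) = s*(s - 1)*(s + 2)*(s + 3)*(s + 2)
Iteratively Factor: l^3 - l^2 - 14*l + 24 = (l + 4)*(l^2 - 5*l + 6) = (l - 2)*(l + 4)*(l - 3)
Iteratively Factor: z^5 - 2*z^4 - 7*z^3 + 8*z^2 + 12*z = (z + 2)*(z^4 - 4*z^3 + z^2 + 6*z) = (z - 2)*(z + 2)*(z^3 - 2*z^2 - 3*z) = z*(z - 2)*(z + 2)*(z^2 - 2*z - 3) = z*(z - 3)*(z - 2)*(z + 2)*(z + 1)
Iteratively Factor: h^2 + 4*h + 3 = (h + 1)*(h + 3)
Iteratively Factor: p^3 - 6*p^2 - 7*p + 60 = (p - 4)*(p^2 - 2*p - 15) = (p - 4)*(p + 3)*(p - 5)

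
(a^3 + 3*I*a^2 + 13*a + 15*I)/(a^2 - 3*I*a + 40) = (a^2 - 2*I*a + 3)/(a - 8*I)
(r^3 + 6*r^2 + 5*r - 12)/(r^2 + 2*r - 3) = r + 4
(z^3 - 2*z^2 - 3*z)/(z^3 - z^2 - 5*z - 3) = z/(z + 1)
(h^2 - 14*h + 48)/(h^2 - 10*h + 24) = (h - 8)/(h - 4)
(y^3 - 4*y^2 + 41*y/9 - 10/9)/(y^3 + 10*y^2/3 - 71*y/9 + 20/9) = (3*y^2 - 11*y + 10)/(3*y^2 + 11*y - 20)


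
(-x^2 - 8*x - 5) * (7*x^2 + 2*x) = -7*x^4 - 58*x^3 - 51*x^2 - 10*x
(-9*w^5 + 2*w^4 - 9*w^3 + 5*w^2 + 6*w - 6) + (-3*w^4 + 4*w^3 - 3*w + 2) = -9*w^5 - w^4 - 5*w^3 + 5*w^2 + 3*w - 4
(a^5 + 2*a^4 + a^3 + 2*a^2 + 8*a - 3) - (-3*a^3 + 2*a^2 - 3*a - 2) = a^5 + 2*a^4 + 4*a^3 + 11*a - 1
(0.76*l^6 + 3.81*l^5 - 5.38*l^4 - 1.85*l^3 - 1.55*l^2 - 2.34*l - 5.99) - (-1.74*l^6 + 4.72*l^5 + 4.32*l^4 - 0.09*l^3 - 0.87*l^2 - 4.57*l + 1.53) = 2.5*l^6 - 0.91*l^5 - 9.7*l^4 - 1.76*l^3 - 0.68*l^2 + 2.23*l - 7.52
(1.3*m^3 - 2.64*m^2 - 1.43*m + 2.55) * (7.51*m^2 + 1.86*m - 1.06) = 9.763*m^5 - 17.4084*m^4 - 17.0277*m^3 + 19.2891*m^2 + 6.2588*m - 2.703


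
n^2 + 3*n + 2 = (n + 1)*(n + 2)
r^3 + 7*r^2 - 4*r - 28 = (r - 2)*(r + 2)*(r + 7)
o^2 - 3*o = o*(o - 3)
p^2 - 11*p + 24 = (p - 8)*(p - 3)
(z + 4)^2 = z^2 + 8*z + 16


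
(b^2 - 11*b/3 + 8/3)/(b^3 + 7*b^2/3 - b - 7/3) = (3*b - 8)/(3*b^2 + 10*b + 7)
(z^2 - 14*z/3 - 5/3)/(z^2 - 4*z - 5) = (z + 1/3)/(z + 1)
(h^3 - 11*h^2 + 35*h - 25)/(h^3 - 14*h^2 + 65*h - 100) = (h - 1)/(h - 4)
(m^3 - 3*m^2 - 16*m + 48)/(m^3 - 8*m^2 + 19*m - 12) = (m + 4)/(m - 1)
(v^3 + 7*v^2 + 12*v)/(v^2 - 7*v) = (v^2 + 7*v + 12)/(v - 7)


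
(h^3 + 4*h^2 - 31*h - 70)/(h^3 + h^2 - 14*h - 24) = (h^2 + 2*h - 35)/(h^2 - h - 12)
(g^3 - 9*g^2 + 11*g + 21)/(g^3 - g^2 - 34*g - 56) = (g^2 - 2*g - 3)/(g^2 + 6*g + 8)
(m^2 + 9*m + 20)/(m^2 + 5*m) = (m + 4)/m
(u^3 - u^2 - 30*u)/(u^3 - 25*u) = (u - 6)/(u - 5)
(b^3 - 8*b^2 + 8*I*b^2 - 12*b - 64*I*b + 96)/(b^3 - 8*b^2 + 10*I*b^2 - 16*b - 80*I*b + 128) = (b + 6*I)/(b + 8*I)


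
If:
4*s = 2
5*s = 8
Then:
No Solution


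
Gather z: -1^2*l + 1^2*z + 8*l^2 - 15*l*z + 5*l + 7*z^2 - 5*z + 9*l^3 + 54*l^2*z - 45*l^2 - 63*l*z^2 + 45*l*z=9*l^3 - 37*l^2 + 4*l + z^2*(7 - 63*l) + z*(54*l^2 + 30*l - 4)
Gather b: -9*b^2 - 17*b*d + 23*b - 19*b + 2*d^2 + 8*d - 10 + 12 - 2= -9*b^2 + b*(4 - 17*d) + 2*d^2 + 8*d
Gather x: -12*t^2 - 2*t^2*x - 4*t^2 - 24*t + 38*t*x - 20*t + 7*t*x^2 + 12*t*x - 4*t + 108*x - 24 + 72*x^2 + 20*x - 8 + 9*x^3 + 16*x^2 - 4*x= -16*t^2 - 48*t + 9*x^3 + x^2*(7*t + 88) + x*(-2*t^2 + 50*t + 124) - 32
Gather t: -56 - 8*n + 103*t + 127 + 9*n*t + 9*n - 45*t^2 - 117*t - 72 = n - 45*t^2 + t*(9*n - 14) - 1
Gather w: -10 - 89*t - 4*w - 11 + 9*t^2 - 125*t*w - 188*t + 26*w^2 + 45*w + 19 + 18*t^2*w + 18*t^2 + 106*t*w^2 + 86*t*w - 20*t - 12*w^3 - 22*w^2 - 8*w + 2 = 27*t^2 - 297*t - 12*w^3 + w^2*(106*t + 4) + w*(18*t^2 - 39*t + 33)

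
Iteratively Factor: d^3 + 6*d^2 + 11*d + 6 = (d + 2)*(d^2 + 4*d + 3) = (d + 1)*(d + 2)*(d + 3)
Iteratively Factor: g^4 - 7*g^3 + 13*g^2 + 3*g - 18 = (g - 3)*(g^3 - 4*g^2 + g + 6) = (g - 3)^2*(g^2 - g - 2) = (g - 3)^2*(g + 1)*(g - 2)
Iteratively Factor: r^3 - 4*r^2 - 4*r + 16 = (r + 2)*(r^2 - 6*r + 8) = (r - 2)*(r + 2)*(r - 4)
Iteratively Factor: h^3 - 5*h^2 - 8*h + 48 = (h - 4)*(h^2 - h - 12) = (h - 4)^2*(h + 3)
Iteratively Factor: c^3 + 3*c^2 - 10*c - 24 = (c - 3)*(c^2 + 6*c + 8) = (c - 3)*(c + 2)*(c + 4)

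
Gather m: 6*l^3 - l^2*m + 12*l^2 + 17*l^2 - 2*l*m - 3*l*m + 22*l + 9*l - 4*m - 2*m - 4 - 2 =6*l^3 + 29*l^2 + 31*l + m*(-l^2 - 5*l - 6) - 6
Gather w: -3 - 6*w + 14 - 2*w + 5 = 16 - 8*w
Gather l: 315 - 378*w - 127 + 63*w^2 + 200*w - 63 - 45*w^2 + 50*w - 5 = 18*w^2 - 128*w + 120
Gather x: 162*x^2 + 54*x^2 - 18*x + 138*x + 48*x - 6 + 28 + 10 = 216*x^2 + 168*x + 32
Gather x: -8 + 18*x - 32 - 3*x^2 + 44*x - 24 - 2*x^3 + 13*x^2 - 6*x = -2*x^3 + 10*x^2 + 56*x - 64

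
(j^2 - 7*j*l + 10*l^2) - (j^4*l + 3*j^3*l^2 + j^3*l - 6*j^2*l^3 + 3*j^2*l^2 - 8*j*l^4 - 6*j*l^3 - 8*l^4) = -j^4*l - 3*j^3*l^2 - j^3*l + 6*j^2*l^3 - 3*j^2*l^2 + j^2 + 8*j*l^4 + 6*j*l^3 - 7*j*l + 8*l^4 + 10*l^2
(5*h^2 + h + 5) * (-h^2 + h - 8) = -5*h^4 + 4*h^3 - 44*h^2 - 3*h - 40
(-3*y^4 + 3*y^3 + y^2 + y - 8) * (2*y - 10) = -6*y^5 + 36*y^4 - 28*y^3 - 8*y^2 - 26*y + 80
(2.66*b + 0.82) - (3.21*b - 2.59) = 3.41 - 0.55*b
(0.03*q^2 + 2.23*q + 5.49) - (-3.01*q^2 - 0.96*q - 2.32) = 3.04*q^2 + 3.19*q + 7.81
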